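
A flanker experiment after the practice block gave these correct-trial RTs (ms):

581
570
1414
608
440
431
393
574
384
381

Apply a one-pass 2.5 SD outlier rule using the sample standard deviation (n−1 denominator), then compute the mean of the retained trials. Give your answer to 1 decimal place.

484.7 ms

n = 10, ΣRT = 5776, M = 577.600
Σ(x−M)² = 851206.40; s = √(851206.40/9) = 307.536
Cutoffs: 577.600 ± 2.5·307.536 → [-191.2, 1346.4]
Outside: 1414 → excluded.
Retained (n=9): Σ = 4362, mean = 4362/9 = 484.667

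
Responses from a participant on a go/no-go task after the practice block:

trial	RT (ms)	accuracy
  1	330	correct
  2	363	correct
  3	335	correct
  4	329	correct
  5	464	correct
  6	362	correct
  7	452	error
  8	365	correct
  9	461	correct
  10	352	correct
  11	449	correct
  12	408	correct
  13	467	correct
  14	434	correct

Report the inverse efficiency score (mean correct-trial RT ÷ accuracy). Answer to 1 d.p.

Correct trials (n=13): 330, 363, 335, 329, 464, 362, 365, 461, 352, 449, 408, 467, 434
Mean correct RT = 5119/13 = 393.7692 ms
Proportion correct = 13/14
IES = 393.7692 / (13/14) = 424.059 ms

424.1 ms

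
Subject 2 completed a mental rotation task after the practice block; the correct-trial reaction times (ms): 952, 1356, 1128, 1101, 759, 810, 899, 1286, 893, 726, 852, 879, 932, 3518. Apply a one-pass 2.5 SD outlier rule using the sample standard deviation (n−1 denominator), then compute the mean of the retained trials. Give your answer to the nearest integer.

967 ms

n = 14, ΣRT = 16091, M = 1149.357
Σ(x−M)² = 6497515.21; s = √(6497515.21/13) = 706.972
Cutoffs: 1149.357 ± 2.5·706.972 → [-618.1, 2916.8]
Outside: 3518 → excluded.
Retained (n=13): Σ = 12573, mean = 12573/13 = 967.154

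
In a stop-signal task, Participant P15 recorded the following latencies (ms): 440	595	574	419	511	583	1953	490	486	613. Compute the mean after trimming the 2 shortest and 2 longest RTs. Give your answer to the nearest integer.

Sorted: 419, 440, 486, 490, 511, 574, 583, 595, 613, 1953
Drop lowest 2 (419, 440) and highest 2 (613, 1953)
Remaining (n=6): Σ = 3239, mean = 3239/6 = 539.833

540 ms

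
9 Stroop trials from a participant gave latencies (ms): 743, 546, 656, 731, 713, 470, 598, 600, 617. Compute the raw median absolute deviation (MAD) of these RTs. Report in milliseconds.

Sorted: 470, 546, 598, 600, 617, 656, 713, 731, 743 → median = 617
|x − 617|: 126, 71, 39, 114, 96, 147, 19, 17, 0
Sorted deviations: 0, 17, 19, 39, 71, 96, 114, 126, 147 → MAD = 71

71 ms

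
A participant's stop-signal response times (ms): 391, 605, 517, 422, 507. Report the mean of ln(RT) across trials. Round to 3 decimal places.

6.179

ln(RT): 5.9687, 6.4052, 6.2480, 6.0450, 6.2285
Σ ln(RT) = 30.8955
Mean = 30.8955/5 = 6.17910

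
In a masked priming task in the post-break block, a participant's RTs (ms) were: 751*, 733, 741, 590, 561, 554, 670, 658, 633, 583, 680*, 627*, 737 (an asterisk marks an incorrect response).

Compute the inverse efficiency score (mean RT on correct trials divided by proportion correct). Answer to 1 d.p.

Correct trials (n=10): 733, 741, 590, 561, 554, 670, 658, 633, 583, 737
Mean correct RT = 6460/10 = 646.0000 ms
Proportion correct = 10/13
IES = 646.0000 / (10/13) = 839.800 ms

839.8 ms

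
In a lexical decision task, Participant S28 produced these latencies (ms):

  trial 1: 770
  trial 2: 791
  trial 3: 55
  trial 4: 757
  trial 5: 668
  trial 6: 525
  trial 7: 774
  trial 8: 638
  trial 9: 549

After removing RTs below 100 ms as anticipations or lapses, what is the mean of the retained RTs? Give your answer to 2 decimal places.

Excluded: 55
Retained (n=8): Σ = 5472
Mean = 5472/8 = 684.0000

684.00 ms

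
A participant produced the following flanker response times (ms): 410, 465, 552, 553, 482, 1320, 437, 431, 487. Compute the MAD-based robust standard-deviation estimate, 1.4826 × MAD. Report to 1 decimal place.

75.6 ms

Sorted: 410, 431, 437, 465, 482, 487, 552, 553, 1320 → median = 482
|x − 482| sorted: 0, 5, 17, 45, 51, 70, 71, 72, 838 → MAD = 51
Robust SD ≈ 1.4826 × 51 = 75.613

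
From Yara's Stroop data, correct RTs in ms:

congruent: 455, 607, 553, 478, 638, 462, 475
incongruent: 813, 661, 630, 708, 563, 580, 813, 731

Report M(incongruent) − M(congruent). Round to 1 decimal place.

163.4 ms

M(congruent) = 3668/7 = 524.000
M(incongruent) = 5499/8 = 687.375
Difference = 687.375 − 524.000 = 163.375 ms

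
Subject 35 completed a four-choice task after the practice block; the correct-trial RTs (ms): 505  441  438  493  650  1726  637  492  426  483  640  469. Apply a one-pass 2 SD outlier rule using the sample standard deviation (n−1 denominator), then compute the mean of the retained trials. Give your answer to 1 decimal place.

n = 12, ΣRT = 7400, M = 616.667
Σ(x−M)² = 1414800.67; s = √(1414800.67/11) = 358.634
Cutoffs: 616.667 ± 2·358.634 → [-100.6, 1333.9]
Outside: 1726 → excluded.
Retained (n=11): Σ = 5674, mean = 5674/11 = 515.818

515.8 ms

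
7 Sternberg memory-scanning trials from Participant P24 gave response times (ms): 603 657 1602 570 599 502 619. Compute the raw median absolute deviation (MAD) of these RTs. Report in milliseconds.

Sorted: 502, 570, 599, 603, 619, 657, 1602 → median = 603
|x − 603|: 0, 54, 999, 33, 4, 101, 16
Sorted deviations: 0, 4, 16, 33, 54, 101, 999 → MAD = 33

33 ms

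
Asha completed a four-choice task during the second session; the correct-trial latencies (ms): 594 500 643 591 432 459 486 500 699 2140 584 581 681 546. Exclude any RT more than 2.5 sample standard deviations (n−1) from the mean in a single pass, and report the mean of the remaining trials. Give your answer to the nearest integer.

n = 14, ΣRT = 9436, M = 674.000
Σ(x−M)² = 2397898.00; s = √(2397898.00/13) = 429.481
Cutoffs: 674.000 ± 2.5·429.481 → [-399.7, 1747.7]
Outside: 2140 → excluded.
Retained (n=13): Σ = 7296, mean = 7296/13 = 561.231

561 ms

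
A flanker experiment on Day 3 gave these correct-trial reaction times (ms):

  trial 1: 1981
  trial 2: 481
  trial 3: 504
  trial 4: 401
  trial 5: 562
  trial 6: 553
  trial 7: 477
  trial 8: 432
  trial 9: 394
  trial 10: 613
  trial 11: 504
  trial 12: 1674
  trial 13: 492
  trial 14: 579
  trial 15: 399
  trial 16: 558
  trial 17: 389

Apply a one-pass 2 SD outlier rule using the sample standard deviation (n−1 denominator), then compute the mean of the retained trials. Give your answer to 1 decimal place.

489.2 ms

n = 17, ΣRT = 10993, M = 646.647
Σ(x−M)² = 3284241.88; s = √(3284241.88/16) = 453.062
Cutoffs: 646.647 ± 2·453.062 → [-259.5, 1552.8]
Outside: 1674, 1981 → excluded.
Retained (n=15): Σ = 7338, mean = 7338/15 = 489.200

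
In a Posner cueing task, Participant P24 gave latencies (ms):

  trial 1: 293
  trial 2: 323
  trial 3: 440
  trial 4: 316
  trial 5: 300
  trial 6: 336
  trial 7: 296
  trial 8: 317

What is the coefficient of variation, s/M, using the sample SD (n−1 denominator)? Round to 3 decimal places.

0.146

n = 8, Σ = 2621, M = 327.6250
Σ(x−M)² = 15929.875; s = √(15929.875/7) = 47.7043
CV = 47.7043 / 327.6250 = 0.14561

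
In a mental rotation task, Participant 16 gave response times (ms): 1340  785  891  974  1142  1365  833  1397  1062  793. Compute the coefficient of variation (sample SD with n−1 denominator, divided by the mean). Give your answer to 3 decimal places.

0.228

n = 10, Σ = 10582, M = 1058.2000
Σ(x−M)² = 526089.600; s = √(526089.600/9) = 241.7734
CV = 241.7734 / 1058.2000 = 0.22848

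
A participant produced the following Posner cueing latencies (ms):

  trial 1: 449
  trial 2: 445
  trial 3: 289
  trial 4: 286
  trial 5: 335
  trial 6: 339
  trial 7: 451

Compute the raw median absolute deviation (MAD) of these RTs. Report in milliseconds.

Sorted: 286, 289, 335, 339, 445, 449, 451 → median = 339
|x − 339|: 110, 106, 50, 53, 4, 0, 112
Sorted deviations: 0, 4, 50, 53, 106, 110, 112 → MAD = 53

53 ms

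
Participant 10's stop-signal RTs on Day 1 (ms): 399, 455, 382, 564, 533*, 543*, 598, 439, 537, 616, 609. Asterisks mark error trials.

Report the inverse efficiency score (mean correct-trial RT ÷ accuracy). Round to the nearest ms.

625 ms

Correct trials (n=9): 399, 455, 382, 564, 598, 439, 537, 616, 609
Mean correct RT = 4599/9 = 511.0000 ms
Proportion correct = 9/11
IES = 511.0000 / (9/11) = 624.556 ms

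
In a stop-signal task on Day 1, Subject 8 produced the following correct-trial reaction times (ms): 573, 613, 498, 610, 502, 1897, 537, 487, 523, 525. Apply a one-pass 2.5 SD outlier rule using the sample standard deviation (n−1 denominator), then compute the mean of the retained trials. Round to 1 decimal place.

n = 10, ΣRT = 6765, M = 676.500
Σ(x−M)² = 1672984.50; s = √(1672984.50/9) = 431.146
Cutoffs: 676.500 ± 2.5·431.146 → [-401.4, 1754.4]
Outside: 1897 → excluded.
Retained (n=9): Σ = 4868, mean = 4868/9 = 540.889

540.9 ms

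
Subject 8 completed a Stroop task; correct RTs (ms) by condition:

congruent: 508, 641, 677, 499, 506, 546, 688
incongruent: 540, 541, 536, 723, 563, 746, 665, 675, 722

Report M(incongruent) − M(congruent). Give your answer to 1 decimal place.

M(congruent) = 4065/7 = 580.714
M(incongruent) = 5711/9 = 634.556
Difference = 634.556 − 580.714 = 53.841 ms

53.8 ms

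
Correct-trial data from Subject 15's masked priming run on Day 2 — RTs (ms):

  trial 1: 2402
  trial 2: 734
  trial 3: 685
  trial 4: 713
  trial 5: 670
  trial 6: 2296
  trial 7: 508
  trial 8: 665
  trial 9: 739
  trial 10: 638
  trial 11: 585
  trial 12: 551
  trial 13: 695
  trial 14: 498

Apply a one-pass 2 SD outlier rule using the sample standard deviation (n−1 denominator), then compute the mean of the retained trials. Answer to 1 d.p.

n = 14, ΣRT = 12379, M = 884.214
Σ(x−M)² = 5091090.36; s = √(5091090.36/13) = 625.797
Cutoffs: 884.214 ± 2·625.797 → [-367.4, 2135.8]
Outside: 2296, 2402 → excluded.
Retained (n=12): Σ = 7681, mean = 7681/12 = 640.083

640.1 ms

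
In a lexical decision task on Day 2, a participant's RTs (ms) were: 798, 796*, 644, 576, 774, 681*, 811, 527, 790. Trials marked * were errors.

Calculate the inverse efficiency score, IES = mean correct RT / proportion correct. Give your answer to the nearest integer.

904 ms

Correct trials (n=7): 798, 644, 576, 774, 811, 527, 790
Mean correct RT = 4920/7 = 702.8571 ms
Proportion correct = 7/9
IES = 702.8571 / (7/9) = 903.673 ms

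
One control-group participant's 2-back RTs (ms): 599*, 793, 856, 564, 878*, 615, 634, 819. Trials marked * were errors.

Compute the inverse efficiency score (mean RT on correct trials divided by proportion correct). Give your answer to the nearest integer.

Correct trials (n=6): 793, 856, 564, 615, 634, 819
Mean correct RT = 4281/6 = 713.5000 ms
Proportion correct = 6/8
IES = 713.5000 / (6/8) = 951.333 ms

951 ms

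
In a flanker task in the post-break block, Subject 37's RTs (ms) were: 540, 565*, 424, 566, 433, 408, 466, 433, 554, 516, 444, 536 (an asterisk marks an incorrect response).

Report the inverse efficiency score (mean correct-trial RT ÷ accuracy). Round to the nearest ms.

528 ms

Correct trials (n=11): 540, 424, 566, 433, 408, 466, 433, 554, 516, 444, 536
Mean correct RT = 5320/11 = 483.6364 ms
Proportion correct = 11/12
IES = 483.6364 / (11/12) = 527.603 ms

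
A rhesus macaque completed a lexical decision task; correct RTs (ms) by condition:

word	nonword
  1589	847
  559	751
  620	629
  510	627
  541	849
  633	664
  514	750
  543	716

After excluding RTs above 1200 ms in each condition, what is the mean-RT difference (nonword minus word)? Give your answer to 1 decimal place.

word: exclude 1589
M(word) = 3920/7 = 560.000
M(nonword) = 5833/8 = 729.125
Difference = 729.125 − 560.000 = 169.125 ms

169.1 ms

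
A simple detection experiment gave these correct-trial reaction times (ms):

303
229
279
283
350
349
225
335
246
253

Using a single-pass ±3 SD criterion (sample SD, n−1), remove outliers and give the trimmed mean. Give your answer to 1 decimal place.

285.2 ms

n = 10, ΣRT = 2852, M = 285.200
Σ(x−M)² = 20465.60; s = √(20465.60/9) = 47.686
Cutoffs: 285.200 ± 3·47.686 → [142.1, 428.3]
No RTs fall outside the cutoffs; all 10 retained. Mean = 2852/10 = 285.200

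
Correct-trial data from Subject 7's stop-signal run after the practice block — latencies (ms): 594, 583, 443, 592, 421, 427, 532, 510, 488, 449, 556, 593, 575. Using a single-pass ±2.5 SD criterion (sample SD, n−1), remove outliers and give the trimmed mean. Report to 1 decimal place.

520.2 ms

n = 13, ΣRT = 6763, M = 520.231
Σ(x−M)² = 54966.31; s = √(54966.31/12) = 67.680
Cutoffs: 520.231 ± 2.5·67.680 → [351.0, 689.4]
No RTs fall outside the cutoffs; all 13 retained. Mean = 6763/13 = 520.231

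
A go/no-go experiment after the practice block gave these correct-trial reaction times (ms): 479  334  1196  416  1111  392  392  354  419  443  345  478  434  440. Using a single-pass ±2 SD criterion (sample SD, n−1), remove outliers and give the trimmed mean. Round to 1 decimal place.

410.5 ms

n = 14, ΣRT = 7233, M = 516.643
Σ(x−M)² = 975831.21; s = √(975831.21/13) = 273.978
Cutoffs: 516.643 ± 2·273.978 → [-31.3, 1064.6]
Outside: 1111, 1196 → excluded.
Retained (n=12): Σ = 4926, mean = 4926/12 = 410.500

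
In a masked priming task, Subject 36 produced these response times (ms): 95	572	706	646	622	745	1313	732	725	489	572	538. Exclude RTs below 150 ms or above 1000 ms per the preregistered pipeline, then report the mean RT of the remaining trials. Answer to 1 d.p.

634.7 ms

Excluded: 95, 1313
Retained (n=10): Σ = 6347
Mean = 6347/10 = 634.7000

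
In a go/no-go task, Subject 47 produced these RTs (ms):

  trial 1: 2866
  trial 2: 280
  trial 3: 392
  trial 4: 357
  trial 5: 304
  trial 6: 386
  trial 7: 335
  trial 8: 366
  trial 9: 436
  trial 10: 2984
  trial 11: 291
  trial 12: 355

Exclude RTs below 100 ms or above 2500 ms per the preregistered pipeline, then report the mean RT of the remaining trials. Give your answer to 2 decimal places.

350.20 ms

Excluded: 2866, 2984
Retained (n=10): Σ = 3502
Mean = 3502/10 = 350.2000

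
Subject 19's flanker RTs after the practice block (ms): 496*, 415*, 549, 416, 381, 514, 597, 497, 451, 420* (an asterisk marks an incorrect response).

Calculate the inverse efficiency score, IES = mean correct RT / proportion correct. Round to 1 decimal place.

Correct trials (n=7): 549, 416, 381, 514, 597, 497, 451
Mean correct RT = 3405/7 = 486.4286 ms
Proportion correct = 7/10
IES = 486.4286 / (7/10) = 694.898 ms

694.9 ms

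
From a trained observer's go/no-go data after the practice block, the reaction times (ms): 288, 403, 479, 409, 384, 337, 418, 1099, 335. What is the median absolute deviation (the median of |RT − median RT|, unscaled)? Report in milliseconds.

Sorted: 288, 335, 337, 384, 403, 409, 418, 479, 1099 → median = 403
|x − 403|: 115, 0, 76, 6, 19, 66, 15, 696, 68
Sorted deviations: 0, 6, 15, 19, 66, 68, 76, 115, 696 → MAD = 66

66 ms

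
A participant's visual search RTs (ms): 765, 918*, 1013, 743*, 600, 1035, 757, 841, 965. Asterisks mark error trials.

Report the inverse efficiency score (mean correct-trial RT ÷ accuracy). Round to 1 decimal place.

1097.6 ms

Correct trials (n=7): 765, 1013, 600, 1035, 757, 841, 965
Mean correct RT = 5976/7 = 853.7143 ms
Proportion correct = 7/9
IES = 853.7143 / (7/9) = 1097.633 ms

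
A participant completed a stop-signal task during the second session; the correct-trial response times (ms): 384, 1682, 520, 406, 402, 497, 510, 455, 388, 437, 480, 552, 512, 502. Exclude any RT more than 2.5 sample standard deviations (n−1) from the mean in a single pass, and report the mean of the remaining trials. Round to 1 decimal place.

n = 14, ΣRT = 7727, M = 551.929
Σ(x−M)² = 1413566.93; s = √(1413566.93/13) = 329.751
Cutoffs: 551.929 ± 2.5·329.751 → [-272.4, 1376.3]
Outside: 1682 → excluded.
Retained (n=13): Σ = 6045, mean = 6045/13 = 465.000

465.0 ms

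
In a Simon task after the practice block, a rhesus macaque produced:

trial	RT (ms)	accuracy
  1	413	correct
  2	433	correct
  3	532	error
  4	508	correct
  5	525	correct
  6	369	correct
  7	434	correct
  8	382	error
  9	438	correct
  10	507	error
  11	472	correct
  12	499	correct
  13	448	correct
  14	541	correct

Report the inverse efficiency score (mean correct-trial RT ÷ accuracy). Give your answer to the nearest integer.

Correct trials (n=11): 413, 433, 508, 525, 369, 434, 438, 472, 499, 448, 541
Mean correct RT = 5080/11 = 461.8182 ms
Proportion correct = 11/14
IES = 461.8182 / (11/14) = 587.769 ms

588 ms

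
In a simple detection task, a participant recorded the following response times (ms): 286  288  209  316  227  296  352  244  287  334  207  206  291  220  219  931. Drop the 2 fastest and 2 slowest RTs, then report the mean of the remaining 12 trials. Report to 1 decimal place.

268.1 ms

Sorted: 206, 207, 209, 219, 220, 227, 244, 286, 287, 288, 291, 296, 316, 334, 352, 931
Drop lowest 2 (206, 207) and highest 2 (352, 931)
Remaining (n=12): Σ = 3217, mean = 3217/12 = 268.083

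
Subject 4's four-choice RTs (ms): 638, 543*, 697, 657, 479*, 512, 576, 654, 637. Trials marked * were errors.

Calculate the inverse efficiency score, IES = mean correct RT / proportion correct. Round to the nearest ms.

Correct trials (n=7): 638, 697, 657, 512, 576, 654, 637
Mean correct RT = 4371/7 = 624.4286 ms
Proportion correct = 7/9
IES = 624.4286 / (7/9) = 802.837 ms

803 ms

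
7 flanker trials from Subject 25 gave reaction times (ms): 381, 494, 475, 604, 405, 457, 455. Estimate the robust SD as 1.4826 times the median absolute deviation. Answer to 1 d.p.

Sorted: 381, 405, 455, 457, 475, 494, 604 → median = 457
|x − 457| sorted: 0, 2, 18, 37, 52, 76, 147 → MAD = 37
Robust SD ≈ 1.4826 × 37 = 54.856

54.9 ms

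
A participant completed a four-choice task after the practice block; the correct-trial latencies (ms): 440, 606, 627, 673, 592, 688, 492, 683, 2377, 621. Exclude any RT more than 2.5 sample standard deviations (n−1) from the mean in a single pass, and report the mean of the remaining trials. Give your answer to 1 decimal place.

n = 10, ΣRT = 7799, M = 779.900
Σ(x−M)² = 2892584.90; s = √(2892584.90/9) = 566.920
Cutoffs: 779.900 ± 2.5·566.920 → [-637.4, 2197.2]
Outside: 2377 → excluded.
Retained (n=9): Σ = 5422, mean = 5422/9 = 602.444

602.4 ms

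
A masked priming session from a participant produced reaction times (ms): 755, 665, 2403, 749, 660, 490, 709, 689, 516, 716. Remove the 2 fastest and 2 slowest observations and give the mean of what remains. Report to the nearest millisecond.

698 ms

Sorted: 490, 516, 660, 665, 689, 709, 716, 749, 755, 2403
Drop lowest 2 (490, 516) and highest 2 (755, 2403)
Remaining (n=6): Σ = 4188, mean = 4188/6 = 698.000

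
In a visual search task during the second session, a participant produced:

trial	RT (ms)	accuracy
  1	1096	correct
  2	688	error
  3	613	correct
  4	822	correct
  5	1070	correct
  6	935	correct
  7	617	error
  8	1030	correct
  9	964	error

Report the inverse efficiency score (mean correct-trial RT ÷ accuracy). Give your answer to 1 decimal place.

Correct trials (n=6): 1096, 613, 822, 1070, 935, 1030
Mean correct RT = 5566/6 = 927.6667 ms
Proportion correct = 6/9
IES = 927.6667 / (6/9) = 1391.500 ms

1391.5 ms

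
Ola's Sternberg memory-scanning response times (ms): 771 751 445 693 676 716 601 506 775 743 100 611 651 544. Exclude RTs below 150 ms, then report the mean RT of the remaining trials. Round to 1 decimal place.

652.5 ms

Excluded: 100
Retained (n=13): Σ = 8483
Mean = 8483/13 = 652.5385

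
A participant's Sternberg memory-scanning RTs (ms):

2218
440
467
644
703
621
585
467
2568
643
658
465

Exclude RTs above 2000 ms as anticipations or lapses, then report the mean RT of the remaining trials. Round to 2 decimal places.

569.30 ms

Excluded: 2218, 2568
Retained (n=10): Σ = 5693
Mean = 5693/10 = 569.3000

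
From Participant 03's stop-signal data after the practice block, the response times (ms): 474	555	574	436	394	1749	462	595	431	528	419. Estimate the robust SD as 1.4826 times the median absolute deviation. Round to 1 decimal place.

Sorted: 394, 419, 431, 436, 462, 474, 528, 555, 574, 595, 1749 → median = 474
|x − 474| sorted: 0, 12, 38, 43, 54, 55, 80, 81, 100, 121, 1275 → MAD = 55
Robust SD ≈ 1.4826 × 55 = 81.543

81.5 ms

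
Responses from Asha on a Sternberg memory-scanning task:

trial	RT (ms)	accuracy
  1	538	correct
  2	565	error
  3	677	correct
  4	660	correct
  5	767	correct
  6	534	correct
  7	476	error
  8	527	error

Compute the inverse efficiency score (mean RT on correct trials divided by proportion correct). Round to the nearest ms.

Correct trials (n=5): 538, 677, 660, 767, 534
Mean correct RT = 3176/5 = 635.2000 ms
Proportion correct = 5/8
IES = 635.2000 / (5/8) = 1016.320 ms

1016 ms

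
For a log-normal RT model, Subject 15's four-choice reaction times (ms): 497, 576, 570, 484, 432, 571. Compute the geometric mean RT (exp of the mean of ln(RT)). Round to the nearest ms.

519 ms

ln(RT): 6.2086, 6.3561, 6.3456, 6.1821, 6.0684, 6.3474
Mean ln(RT) = 37.5082/6 = 6.25137
Geometric mean = exp(6.25137) = 518.72 ms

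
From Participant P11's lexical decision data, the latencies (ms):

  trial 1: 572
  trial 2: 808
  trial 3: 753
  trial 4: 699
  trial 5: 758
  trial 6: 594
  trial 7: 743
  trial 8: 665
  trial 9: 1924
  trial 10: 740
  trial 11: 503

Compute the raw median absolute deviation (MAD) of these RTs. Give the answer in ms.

68 ms

Sorted: 503, 572, 594, 665, 699, 740, 743, 753, 758, 808, 1924 → median = 740
|x − 740|: 168, 68, 13, 41, 18, 146, 3, 75, 1184, 0, 237
Sorted deviations: 0, 3, 13, 18, 41, 68, 75, 146, 168, 237, 1184 → MAD = 68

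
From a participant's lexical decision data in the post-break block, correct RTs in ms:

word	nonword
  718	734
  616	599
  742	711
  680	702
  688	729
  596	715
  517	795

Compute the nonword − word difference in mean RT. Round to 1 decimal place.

M(word) = 4557/7 = 651.000
M(nonword) = 4985/7 = 712.143
Difference = 712.143 − 651.000 = 61.143 ms

61.1 ms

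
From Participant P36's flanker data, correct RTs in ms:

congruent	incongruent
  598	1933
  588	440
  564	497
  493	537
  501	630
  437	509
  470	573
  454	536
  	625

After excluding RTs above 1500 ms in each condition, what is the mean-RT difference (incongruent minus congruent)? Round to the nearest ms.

30 ms

incongruent: exclude 1933
M(congruent) = 4105/8 = 513.125
M(incongruent) = 4347/8 = 543.375
Difference = 543.375 − 513.125 = 30.250 ms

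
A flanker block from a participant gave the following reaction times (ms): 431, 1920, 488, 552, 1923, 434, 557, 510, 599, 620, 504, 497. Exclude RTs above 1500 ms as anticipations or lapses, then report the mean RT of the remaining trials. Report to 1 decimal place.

519.2 ms

Excluded: 1920, 1923
Retained (n=10): Σ = 5192
Mean = 5192/10 = 519.2000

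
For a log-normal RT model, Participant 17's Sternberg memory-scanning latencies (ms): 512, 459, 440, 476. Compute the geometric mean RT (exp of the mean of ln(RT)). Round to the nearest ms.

471 ms

ln(RT): 6.2383, 6.1291, 6.0868, 6.1654
Mean ln(RT) = 24.6196/4 = 6.15489
Geometric mean = exp(6.15489) = 471.02 ms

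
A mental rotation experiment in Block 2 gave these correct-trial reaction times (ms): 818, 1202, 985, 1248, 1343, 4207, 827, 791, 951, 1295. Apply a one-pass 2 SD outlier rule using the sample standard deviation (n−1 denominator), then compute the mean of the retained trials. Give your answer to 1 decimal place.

1051.1 ms

n = 10, ΣRT = 13667, M = 1366.700
Σ(x−M)² = 9356502.10; s = √(9356502.10/9) = 1019.613
Cutoffs: 1366.700 ± 2·1019.613 → [-672.5, 3405.9]
Outside: 4207 → excluded.
Retained (n=9): Σ = 9460, mean = 9460/9 = 1051.111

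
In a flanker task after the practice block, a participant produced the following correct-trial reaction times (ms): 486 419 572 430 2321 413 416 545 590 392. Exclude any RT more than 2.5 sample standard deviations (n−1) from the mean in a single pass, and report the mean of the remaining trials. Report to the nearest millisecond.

n = 10, ΣRT = 6584, M = 658.400
Σ(x−M)² = 3118390.40; s = √(3118390.40/9) = 588.632
Cutoffs: 658.400 ± 2.5·588.632 → [-813.2, 2130.0]
Outside: 2321 → excluded.
Retained (n=9): Σ = 4263, mean = 4263/9 = 473.667

474 ms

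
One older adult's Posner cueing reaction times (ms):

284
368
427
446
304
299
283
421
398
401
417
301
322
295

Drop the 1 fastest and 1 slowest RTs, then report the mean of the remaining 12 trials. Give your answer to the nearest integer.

Sorted: 283, 284, 295, 299, 301, 304, 322, 368, 398, 401, 417, 421, 427, 446
Drop lowest 1 (283) and highest 1 (446)
Remaining (n=12): Σ = 4237, mean = 4237/12 = 353.083

353 ms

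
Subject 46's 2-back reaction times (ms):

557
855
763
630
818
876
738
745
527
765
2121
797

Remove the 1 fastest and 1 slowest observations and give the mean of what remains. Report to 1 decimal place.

754.4 ms

Sorted: 527, 557, 630, 738, 745, 763, 765, 797, 818, 855, 876, 2121
Drop lowest 1 (527) and highest 1 (2121)
Remaining (n=10): Σ = 7544, mean = 7544/10 = 754.400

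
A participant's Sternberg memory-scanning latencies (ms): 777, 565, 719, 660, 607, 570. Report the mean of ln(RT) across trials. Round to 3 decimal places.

ln(RT): 6.6554, 6.3368, 6.5779, 6.4922, 6.4085, 6.3456
Σ ln(RT) = 38.8165
Mean = 38.8165/6 = 6.46942

6.469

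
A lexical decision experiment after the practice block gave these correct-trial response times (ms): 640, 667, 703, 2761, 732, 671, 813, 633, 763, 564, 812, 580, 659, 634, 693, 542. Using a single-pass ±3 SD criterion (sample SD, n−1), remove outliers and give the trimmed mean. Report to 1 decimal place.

673.7 ms

n = 16, ΣRT = 12867, M = 804.188
Σ(x−M)² = 4178320.44; s = √(4178320.44/15) = 527.783
Cutoffs: 804.188 ± 3·527.783 → [-779.2, 2387.5]
Outside: 2761 → excluded.
Retained (n=15): Σ = 10106, mean = 10106/15 = 673.733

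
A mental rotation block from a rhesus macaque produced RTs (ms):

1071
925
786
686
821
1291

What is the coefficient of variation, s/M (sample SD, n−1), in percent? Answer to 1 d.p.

n = 6, Σ = 5580, M = 930.0000
Σ(x−M)² = 242380.000; s = √(242380.000/5) = 220.1727
CV = 220.1727 / 930.0000 = 0.23674 = 23.674%

23.7%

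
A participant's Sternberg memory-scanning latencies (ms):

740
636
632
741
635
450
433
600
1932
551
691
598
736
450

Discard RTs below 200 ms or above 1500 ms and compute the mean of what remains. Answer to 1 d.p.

607.2 ms

Excluded: 1932
Retained (n=13): Σ = 7893
Mean = 7893/13 = 607.1538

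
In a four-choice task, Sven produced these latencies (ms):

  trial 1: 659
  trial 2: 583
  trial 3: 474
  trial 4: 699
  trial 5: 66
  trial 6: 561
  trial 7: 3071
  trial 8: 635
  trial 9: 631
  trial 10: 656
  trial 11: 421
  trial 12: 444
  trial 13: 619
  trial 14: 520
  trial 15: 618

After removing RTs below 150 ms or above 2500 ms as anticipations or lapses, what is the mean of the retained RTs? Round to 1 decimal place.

578.5 ms

Excluded: 66, 3071
Retained (n=13): Σ = 7520
Mean = 7520/13 = 578.4615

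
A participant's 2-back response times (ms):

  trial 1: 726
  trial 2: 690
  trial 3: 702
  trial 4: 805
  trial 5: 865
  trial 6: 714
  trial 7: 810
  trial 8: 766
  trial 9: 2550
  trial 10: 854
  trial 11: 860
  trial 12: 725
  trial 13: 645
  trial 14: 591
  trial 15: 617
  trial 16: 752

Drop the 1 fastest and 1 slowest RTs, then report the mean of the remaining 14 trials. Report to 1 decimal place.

752.2 ms

Sorted: 591, 617, 645, 690, 702, 714, 725, 726, 752, 766, 805, 810, 854, 860, 865, 2550
Drop lowest 1 (591) and highest 1 (2550)
Remaining (n=14): Σ = 10531, mean = 10531/14 = 752.214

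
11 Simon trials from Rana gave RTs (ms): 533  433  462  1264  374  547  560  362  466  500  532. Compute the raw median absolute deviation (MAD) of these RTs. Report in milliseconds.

47 ms

Sorted: 362, 374, 433, 462, 466, 500, 532, 533, 547, 560, 1264 → median = 500
|x − 500|: 33, 67, 38, 764, 126, 47, 60, 138, 34, 0, 32
Sorted deviations: 0, 32, 33, 34, 38, 47, 60, 67, 126, 138, 764 → MAD = 47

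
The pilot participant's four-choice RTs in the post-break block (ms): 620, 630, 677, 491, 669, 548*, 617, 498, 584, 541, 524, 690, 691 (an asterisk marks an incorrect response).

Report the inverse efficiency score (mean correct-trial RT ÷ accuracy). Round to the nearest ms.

Correct trials (n=12): 620, 630, 677, 491, 669, 617, 498, 584, 541, 524, 690, 691
Mean correct RT = 7232/12 = 602.6667 ms
Proportion correct = 12/13
IES = 602.6667 / (12/13) = 652.889 ms

653 ms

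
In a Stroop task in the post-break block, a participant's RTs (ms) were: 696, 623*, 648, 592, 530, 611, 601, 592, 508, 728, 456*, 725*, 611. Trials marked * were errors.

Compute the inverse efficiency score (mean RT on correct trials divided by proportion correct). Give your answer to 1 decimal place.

795.2 ms

Correct trials (n=10): 696, 648, 592, 530, 611, 601, 592, 508, 728, 611
Mean correct RT = 6117/10 = 611.7000 ms
Proportion correct = 10/13
IES = 611.7000 / (10/13) = 795.210 ms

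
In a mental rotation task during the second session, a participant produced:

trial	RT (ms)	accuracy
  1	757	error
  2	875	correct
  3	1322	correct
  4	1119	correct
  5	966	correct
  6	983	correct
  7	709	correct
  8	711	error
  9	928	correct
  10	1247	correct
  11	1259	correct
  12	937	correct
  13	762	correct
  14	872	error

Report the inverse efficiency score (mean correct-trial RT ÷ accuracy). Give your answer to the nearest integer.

Correct trials (n=11): 875, 1322, 1119, 966, 983, 709, 928, 1247, 1259, 937, 762
Mean correct RT = 11107/11 = 1009.7273 ms
Proportion correct = 11/14
IES = 1009.7273 / (11/14) = 1285.107 ms

1285 ms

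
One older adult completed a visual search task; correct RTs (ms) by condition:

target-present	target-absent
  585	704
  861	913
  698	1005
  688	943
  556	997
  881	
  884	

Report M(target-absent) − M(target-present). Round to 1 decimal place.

176.3 ms

M(target-present) = 5153/7 = 736.143
M(target-absent) = 4562/5 = 912.400
Difference = 912.400 − 736.143 = 176.257 ms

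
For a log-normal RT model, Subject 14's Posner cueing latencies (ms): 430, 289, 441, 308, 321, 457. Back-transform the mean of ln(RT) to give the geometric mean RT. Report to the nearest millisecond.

ln(RT): 6.0638, 5.6664, 6.0890, 5.7301, 5.7714, 6.1247
Mean ln(RT) = 35.4455/6 = 5.90758
Geometric mean = exp(5.90758) = 367.82 ms

368 ms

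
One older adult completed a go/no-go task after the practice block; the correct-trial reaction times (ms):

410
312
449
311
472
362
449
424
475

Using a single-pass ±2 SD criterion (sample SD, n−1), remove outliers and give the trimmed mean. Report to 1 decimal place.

n = 9, ΣRT = 3664, M = 407.111
Σ(x−M)² = 32940.89; s = √(32940.89/8) = 64.169
Cutoffs: 407.111 ± 2·64.169 → [278.8, 535.4]
No RTs fall outside the cutoffs; all 9 retained. Mean = 3664/9 = 407.111

407.1 ms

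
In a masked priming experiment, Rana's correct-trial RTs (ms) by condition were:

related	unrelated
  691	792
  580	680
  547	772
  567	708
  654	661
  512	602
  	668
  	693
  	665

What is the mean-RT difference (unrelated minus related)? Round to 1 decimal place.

101.6 ms

M(related) = 3551/6 = 591.833
M(unrelated) = 6241/9 = 693.444
Difference = 693.444 − 591.833 = 101.611 ms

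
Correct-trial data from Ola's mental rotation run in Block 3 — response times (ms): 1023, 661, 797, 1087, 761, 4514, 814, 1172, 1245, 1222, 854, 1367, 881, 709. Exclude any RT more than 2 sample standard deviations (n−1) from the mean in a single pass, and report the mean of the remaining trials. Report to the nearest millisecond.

969 ms

n = 14, ΣRT = 17107, M = 1221.929
Σ(x−M)² = 12308348.93; s = √(12308348.93/13) = 973.034
Cutoffs: 1221.929 ± 2·973.034 → [-724.1, 3168.0]
Outside: 4514 → excluded.
Retained (n=13): Σ = 12593, mean = 12593/13 = 968.692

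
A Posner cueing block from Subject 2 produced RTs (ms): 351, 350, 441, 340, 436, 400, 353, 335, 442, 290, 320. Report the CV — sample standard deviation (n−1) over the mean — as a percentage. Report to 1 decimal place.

n = 11, Σ = 4058, M = 368.9091
Σ(x−M)² = 27542.909; s = √(27542.909/10) = 52.4813
CV = 52.4813 / 368.9091 = 0.14226 = 14.226%

14.2%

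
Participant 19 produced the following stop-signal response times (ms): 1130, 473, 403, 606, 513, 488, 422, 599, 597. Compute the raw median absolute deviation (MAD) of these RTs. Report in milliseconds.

Sorted: 403, 422, 473, 488, 513, 597, 599, 606, 1130 → median = 513
|x − 513|: 617, 40, 110, 93, 0, 25, 91, 86, 84
Sorted deviations: 0, 25, 40, 84, 86, 91, 93, 110, 617 → MAD = 86

86 ms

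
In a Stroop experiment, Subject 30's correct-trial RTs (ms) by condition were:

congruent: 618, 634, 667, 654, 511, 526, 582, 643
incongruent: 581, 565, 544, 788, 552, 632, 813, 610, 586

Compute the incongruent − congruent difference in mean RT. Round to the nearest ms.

26 ms

M(congruent) = 4835/8 = 604.375
M(incongruent) = 5671/9 = 630.111
Difference = 630.111 − 604.375 = 25.736 ms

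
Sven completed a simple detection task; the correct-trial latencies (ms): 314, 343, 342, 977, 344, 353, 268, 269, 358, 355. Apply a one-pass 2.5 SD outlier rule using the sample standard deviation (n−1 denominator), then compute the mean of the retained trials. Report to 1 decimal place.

n = 10, ΣRT = 3923, M = 392.300
Σ(x−M)² = 390064.10; s = √(390064.10/9) = 208.184
Cutoffs: 392.300 ± 2.5·208.184 → [-128.2, 912.8]
Outside: 977 → excluded.
Retained (n=9): Σ = 2946, mean = 2946/9 = 327.333

327.3 ms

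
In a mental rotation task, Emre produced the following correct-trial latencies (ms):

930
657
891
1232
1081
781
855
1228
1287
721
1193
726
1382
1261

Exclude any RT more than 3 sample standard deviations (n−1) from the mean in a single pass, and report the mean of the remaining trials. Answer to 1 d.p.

n = 14, ΣRT = 14225, M = 1016.071
Σ(x−M)² = 798748.93; s = √(798748.93/13) = 247.875
Cutoffs: 1016.071 ± 3·247.875 → [272.4, 1759.7]
No RTs fall outside the cutoffs; all 14 retained. Mean = 14225/14 = 1016.071

1016.1 ms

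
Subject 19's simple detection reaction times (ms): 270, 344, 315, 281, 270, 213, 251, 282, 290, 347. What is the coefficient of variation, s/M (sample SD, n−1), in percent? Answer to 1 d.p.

n = 10, Σ = 2863, M = 286.3000
Σ(x−M)² = 15048.100; s = √(15048.100/9) = 40.8902
CV = 40.8902 / 286.3000 = 0.14282 = 14.282%

14.3%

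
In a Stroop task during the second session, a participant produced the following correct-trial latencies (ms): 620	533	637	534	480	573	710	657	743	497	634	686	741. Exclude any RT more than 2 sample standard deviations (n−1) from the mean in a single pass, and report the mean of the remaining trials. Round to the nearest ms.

619 ms

n = 13, ΣRT = 8045, M = 618.846
Σ(x−M)² = 95965.69; s = √(95965.69/12) = 89.427
Cutoffs: 618.846 ± 2·89.427 → [440.0, 797.7]
No RTs fall outside the cutoffs; all 13 retained. Mean = 8045/13 = 618.846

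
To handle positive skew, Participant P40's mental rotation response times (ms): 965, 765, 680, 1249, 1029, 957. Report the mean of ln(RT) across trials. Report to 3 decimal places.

ln(RT): 6.8721, 6.6399, 6.5221, 7.1301, 6.9363, 6.8638
Σ ln(RT) = 40.9643
Mean = 40.9643/6 = 6.82739

6.827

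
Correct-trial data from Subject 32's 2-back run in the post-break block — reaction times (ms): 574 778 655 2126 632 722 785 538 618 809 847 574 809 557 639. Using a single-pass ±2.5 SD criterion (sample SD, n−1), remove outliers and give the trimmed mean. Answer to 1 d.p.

681.2 ms

n = 15, ΣRT = 11663, M = 777.533
Σ(x−M)² = 2098007.73; s = √(2098007.73/14) = 387.115
Cutoffs: 777.533 ± 2.5·387.115 → [-190.3, 1745.3]
Outside: 2126 → excluded.
Retained (n=14): Σ = 9537, mean = 9537/14 = 681.214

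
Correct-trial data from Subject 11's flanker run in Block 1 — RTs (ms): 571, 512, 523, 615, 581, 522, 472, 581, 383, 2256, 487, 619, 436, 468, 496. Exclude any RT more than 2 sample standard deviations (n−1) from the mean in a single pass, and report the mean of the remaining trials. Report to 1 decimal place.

n = 15, ΣRT = 9522, M = 634.800
Σ(x−M)² = 2877454.40; s = √(2877454.40/14) = 453.357
Cutoffs: 634.800 ± 2·453.357 → [-271.9, 1541.5]
Outside: 2256 → excluded.
Retained (n=14): Σ = 7266, mean = 7266/14 = 519.000

519.0 ms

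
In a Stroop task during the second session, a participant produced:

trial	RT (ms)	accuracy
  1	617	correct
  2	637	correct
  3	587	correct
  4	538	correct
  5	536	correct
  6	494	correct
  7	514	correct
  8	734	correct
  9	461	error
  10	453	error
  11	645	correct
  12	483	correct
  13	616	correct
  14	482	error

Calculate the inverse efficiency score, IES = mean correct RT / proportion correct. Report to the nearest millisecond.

741 ms

Correct trials (n=11): 617, 637, 587, 538, 536, 494, 514, 734, 645, 483, 616
Mean correct RT = 6401/11 = 581.9091 ms
Proportion correct = 11/14
IES = 581.9091 / (11/14) = 740.612 ms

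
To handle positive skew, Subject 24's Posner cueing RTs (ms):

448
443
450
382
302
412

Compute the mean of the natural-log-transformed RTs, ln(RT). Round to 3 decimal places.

5.997

ln(RT): 6.1048, 6.0936, 6.1092, 5.9454, 5.7104, 6.0210
Σ ln(RT) = 35.9845
Mean = 35.9845/6 = 5.99741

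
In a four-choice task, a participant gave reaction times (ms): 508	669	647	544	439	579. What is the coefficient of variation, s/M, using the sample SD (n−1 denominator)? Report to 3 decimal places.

n = 6, Σ = 3386, M = 564.3333
Σ(x−M)² = 37299.333; s = √(37299.333/5) = 86.3705
CV = 86.3705 / 564.3333 = 0.15305

0.153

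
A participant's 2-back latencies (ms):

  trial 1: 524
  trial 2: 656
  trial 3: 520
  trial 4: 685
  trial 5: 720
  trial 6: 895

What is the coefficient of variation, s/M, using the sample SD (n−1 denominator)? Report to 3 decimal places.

n = 6, Σ = 4000, M = 666.6667
Σ(x−M)² = 97295.333; s = √(97295.333/5) = 139.4958
CV = 139.4958 / 666.6667 = 0.20924

0.209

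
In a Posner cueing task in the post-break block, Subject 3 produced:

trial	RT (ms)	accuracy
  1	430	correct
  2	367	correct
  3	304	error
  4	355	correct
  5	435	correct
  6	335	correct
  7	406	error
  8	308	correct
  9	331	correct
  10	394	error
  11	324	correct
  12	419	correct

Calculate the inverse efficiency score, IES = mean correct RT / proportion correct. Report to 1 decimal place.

489.5 ms

Correct trials (n=9): 430, 367, 355, 435, 335, 308, 331, 324, 419
Mean correct RT = 3304/9 = 367.1111 ms
Proportion correct = 9/12
IES = 367.1111 / (9/12) = 489.481 ms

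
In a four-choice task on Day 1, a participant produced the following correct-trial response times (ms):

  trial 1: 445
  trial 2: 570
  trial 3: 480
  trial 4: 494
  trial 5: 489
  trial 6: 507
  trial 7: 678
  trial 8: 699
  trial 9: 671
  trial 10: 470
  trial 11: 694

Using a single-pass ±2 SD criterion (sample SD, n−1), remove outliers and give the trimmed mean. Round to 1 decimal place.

563.4 ms

n = 11, ΣRT = 6197, M = 563.364
Σ(x−M)² = 103428.55; s = √(103428.55/10) = 101.700
Cutoffs: 563.364 ± 2·101.700 → [360.0, 766.8]
No RTs fall outside the cutoffs; all 11 retained. Mean = 6197/11 = 563.364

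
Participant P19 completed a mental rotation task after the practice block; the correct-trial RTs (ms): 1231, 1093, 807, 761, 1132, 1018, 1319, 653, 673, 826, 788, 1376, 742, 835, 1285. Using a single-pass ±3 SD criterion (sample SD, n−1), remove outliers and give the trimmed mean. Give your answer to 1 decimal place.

969.3 ms

n = 15, ΣRT = 14539, M = 969.267
Σ(x−M)² = 880668.93; s = √(880668.93/14) = 250.809
Cutoffs: 969.267 ± 3·250.809 → [216.8, 1721.7]
No RTs fall outside the cutoffs; all 15 retained. Mean = 14539/15 = 969.267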